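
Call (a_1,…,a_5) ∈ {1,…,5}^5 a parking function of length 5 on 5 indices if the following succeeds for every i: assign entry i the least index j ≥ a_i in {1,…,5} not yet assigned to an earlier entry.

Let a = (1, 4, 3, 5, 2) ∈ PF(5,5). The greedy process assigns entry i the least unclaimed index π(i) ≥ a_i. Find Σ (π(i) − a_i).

0

Σπ = 5·6/2 = 15 (π permutes [5]); Σa = 1+4+3+5+2 = 15; disp = 15−15 = 0.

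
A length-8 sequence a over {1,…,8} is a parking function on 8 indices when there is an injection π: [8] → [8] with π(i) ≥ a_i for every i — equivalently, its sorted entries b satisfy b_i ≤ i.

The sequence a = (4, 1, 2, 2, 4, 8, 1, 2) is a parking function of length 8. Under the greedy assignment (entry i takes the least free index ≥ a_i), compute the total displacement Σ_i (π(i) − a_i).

12

Σπ = 36 ({1..8} each once); Σa = 4+1+2+2+4+8+1+2 = 24; disp = 36−24 = 12.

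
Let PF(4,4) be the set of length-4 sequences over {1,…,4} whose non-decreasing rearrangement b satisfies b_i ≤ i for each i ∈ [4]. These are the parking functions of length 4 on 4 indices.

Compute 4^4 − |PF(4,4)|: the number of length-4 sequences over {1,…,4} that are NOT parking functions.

Count = 1·5^3 = 1·125 = 125
Example (1,2,4,4) → sorted (1,2,4,4): b_3=4>3, not a PF.
Total 256; non-PF = 256−125 = 131

131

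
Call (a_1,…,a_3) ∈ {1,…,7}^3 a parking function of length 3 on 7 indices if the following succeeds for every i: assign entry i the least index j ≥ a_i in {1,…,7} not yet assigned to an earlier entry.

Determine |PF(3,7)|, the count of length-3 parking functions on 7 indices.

Count = (7+1−3)·(7+1)^{3−1} = 5·64 = 320 (Pollak)
One tuple (1,2,3) → sorted (1,2,3): b_i ≤ 4+i ∀i, a PF.

320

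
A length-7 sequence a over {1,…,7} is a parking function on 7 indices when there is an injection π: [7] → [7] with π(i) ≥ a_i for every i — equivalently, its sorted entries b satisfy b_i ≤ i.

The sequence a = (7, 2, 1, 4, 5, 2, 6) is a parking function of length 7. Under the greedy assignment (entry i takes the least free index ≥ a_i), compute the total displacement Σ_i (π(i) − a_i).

Σπ(i) = 1+…+7 = 28; Σa = 7+2+1+4+5+2+6 = 27; disp = 28−27 = 1.

1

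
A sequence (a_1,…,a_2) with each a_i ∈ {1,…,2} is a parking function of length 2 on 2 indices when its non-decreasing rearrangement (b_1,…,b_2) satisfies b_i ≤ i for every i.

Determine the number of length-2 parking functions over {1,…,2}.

|PF(2,2)| = (3−2)·3^(2−1) = 1·3 = 3 [KW]
Example (1,2) → sorted (1,2): b_i ≤ i ∀i, a PF.

3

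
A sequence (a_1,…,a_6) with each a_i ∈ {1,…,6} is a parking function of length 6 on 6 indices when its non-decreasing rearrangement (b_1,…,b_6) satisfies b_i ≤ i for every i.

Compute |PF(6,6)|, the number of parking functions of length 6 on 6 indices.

16807

#PF = (6+1−6)·(6+1)^{6−1} = 1 · 16807 = 16807 [KW]
E.g. (2,2,1,5,6,4) → sorted (1,2,2,4,5,6): b_i ≤ i ∀i, a PF.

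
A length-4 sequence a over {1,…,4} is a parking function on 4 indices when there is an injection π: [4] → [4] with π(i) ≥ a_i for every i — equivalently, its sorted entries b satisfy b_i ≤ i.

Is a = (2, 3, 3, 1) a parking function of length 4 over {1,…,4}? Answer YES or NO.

YES

Order a: b = (1, 2, 3, 3).
  b_1=1 ≤ 1
  b_2=2 ≤ 2
  b_3=3 ≤ 3
  b_4=3 ≤ 4
All bounds hold ⇒ YES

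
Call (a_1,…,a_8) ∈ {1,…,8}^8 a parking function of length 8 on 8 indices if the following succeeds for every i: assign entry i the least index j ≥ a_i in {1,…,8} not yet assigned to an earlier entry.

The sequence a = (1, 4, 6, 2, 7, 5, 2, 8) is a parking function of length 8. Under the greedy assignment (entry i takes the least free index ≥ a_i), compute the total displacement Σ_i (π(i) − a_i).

Σπ = 36 ({1..8} each once); Σa = 1+4+6+2+7+5+2+8 = 35; disp = 36−35 = 1.

1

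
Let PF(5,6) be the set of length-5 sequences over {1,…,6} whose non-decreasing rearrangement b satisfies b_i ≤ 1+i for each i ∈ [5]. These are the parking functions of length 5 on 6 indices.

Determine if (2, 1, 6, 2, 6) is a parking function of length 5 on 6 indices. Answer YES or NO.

NO

Sorted: b = (1, 2, 2, 6, 6).
  b_1=1 ≤ 2
  b_2=2 ≤ 3
  b_3=2 ≤ 4
  b_4=6 > 5
  fails at i=4 ⇒ NO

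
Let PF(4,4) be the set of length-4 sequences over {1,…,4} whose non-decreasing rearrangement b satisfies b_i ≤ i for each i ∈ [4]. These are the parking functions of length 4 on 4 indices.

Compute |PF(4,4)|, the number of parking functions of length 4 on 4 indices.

Count = (4−4+1)·(4+1)^(4−1) = 1 · 125 = 125 [KW]
Check (1,3,2,4) → sorted (1,2,3,4): b_i ≤ i ∀i, a PF.

125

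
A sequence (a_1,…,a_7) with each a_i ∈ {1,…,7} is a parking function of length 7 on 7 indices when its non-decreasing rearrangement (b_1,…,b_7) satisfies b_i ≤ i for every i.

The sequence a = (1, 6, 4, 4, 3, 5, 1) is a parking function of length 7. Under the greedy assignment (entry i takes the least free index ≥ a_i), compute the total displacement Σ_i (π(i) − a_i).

4

Σπ(i) = 1+…+7 = 28; Σa = 1+6+4+4+3+5+1 = 24; disp = 28−24 = 4.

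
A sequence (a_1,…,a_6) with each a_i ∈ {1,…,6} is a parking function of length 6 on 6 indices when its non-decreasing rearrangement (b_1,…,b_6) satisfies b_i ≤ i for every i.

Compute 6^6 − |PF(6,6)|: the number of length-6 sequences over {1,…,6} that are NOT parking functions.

Count = (6−6+1)·(6+1)^(6−1) = 1·16807 = 16807
Check (5,6,6,4,6,5) → sorted (4,5,5,6,6,6): b_1=4>1, not a PF.
6^6 − 16807 = 46656 − 16807 = 29849

29849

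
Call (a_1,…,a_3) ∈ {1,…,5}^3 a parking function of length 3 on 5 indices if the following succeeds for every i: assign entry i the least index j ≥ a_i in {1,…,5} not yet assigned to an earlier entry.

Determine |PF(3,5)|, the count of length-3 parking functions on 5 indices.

Count = (5−3+1)·(5+1)^(3−1) = 3 · 36 = 108 (Konheim–Weiss)
One tuple (1,2,3) → sorted (1,2,3): b_i ≤ 2+i ∀i, a PF.

108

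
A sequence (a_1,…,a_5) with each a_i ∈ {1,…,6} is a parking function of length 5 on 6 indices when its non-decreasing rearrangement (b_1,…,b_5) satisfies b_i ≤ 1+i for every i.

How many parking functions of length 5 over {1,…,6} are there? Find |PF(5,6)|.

4802

|PF(5,6)| = (7−5)·7^(5−1) = 2·2401 = 4802 (Konheim–Weiss)
One tuple (5,4,2,3,1) → sorted (1,2,3,4,5): b_i ≤ 1+i ∀i, a PF.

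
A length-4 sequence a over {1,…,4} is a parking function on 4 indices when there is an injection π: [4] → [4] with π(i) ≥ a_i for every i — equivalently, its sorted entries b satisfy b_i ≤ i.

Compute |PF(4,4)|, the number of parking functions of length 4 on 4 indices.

125

#PF = 1·5^3 = 1·125 = 125 (Konheim–Weiss)
Example (4,2,1,3) → sorted (1,2,3,4): b_i ≤ i ∀i, a PF.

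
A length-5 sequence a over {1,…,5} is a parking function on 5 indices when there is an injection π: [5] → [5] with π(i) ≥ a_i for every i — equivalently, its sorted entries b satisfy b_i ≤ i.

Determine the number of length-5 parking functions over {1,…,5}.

1296

|PF(5,5)| = (5−5+1)·(5+1)^(5−1) = 1·1296 = 1296 (Pollak)
Example (1,1,3,2,1) → sorted (1,1,1,2,3): b_i ≤ i ∀i, a PF.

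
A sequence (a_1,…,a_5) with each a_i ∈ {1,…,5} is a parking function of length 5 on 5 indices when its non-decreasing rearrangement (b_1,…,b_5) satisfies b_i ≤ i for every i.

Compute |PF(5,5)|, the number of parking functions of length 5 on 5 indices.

Count = (5+1−5)·(5+1)^{5−1} = 1·1296 = 1296 [KW]
Check (1,3,1,3,2) → sorted (1,1,2,3,3): b_i ≤ i ∀i, a PF.

1296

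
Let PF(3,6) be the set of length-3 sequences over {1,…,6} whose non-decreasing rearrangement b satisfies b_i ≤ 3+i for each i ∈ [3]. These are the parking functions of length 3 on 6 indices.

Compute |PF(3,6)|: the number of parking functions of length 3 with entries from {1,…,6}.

196

#PF = 4·7^2 = 4×49 = 196
E.g. (3,6,5) → sorted (3,5,6): b_i ≤ 3+i ∀i, a PF.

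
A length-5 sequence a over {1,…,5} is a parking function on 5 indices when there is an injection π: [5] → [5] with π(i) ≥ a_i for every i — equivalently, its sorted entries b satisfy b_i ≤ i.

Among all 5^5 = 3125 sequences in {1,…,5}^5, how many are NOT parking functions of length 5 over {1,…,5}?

1829

Count = (6−5)·6^(5−1) = 1×1296 = 1296 (Konheim–Weiss)
Check (4,4,5,1,5) → sorted (1,4,4,5,5): b_2=4>2, not a PF.
So 3125 − 1296 = 1829 fail.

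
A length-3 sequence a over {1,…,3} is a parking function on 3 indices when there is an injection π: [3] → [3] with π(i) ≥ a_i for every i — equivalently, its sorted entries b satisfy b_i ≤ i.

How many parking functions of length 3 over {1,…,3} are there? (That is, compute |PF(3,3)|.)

16

|PF(3,3)| = (4−3)·4^(3−1) = 1×16 = 16 [KW]
Example (1,1,2) → sorted (1,1,2): b_i ≤ i ∀i, a PF.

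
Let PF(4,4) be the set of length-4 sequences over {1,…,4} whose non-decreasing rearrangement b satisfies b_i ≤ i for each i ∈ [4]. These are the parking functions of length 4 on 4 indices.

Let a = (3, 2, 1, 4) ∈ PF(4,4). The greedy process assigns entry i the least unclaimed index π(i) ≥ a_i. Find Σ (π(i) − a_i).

0

Σπ = 4·5/2 = 10 (π permutes [4]); Σa = 3+2+1+4 = 10; disp = 10−10 = 0.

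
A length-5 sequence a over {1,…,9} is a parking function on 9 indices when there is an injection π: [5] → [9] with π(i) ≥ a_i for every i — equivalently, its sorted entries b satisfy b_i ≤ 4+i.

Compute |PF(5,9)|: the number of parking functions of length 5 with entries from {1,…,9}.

Count = (9−5+1)·(9+1)^(5−1) = 5 · 10000 = 50000
One tuple (2,3,3,6,4) → sorted (2,3,3,4,6): b_i ≤ 4+i ∀i, a PF.

50000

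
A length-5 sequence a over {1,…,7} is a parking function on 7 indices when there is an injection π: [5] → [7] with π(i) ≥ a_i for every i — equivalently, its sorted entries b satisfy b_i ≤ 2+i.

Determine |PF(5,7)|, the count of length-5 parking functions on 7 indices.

12288

|PF| = (7−5+1)·(7+1)^(5−1) = 3·4096 = 12288
E.g. (5,3,3,7,1) → sorted (1,3,3,5,7): b_i ≤ 2+i ∀i, a PF.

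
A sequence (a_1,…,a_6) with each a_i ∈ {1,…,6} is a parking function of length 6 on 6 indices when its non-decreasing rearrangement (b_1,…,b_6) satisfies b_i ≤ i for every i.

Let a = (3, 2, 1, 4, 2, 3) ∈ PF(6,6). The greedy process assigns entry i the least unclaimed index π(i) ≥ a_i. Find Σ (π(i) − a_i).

6

Σπ = 21 ({1..6} each once); Σa = 3+2+1+4+2+3 = 15; disp = 21−15 = 6.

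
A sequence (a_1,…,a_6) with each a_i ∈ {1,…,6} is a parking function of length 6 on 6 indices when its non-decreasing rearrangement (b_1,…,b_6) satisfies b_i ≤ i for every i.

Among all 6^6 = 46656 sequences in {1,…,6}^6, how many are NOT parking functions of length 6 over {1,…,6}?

#PF = (6+1−6)·(6+1)^{6−1} = 1×16807 = 16807 (Konheim–Weiss)
One tuple (6,4,4,2,6,5) → sorted (2,4,4,5,6,6): b_1=2>1, not a PF.
6^6 − 16807 = 46656 − 16807 = 29849

29849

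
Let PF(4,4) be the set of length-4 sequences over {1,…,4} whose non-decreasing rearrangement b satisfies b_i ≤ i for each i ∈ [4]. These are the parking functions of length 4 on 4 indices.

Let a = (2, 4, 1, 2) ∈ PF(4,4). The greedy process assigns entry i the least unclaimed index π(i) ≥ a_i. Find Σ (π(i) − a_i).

1

Σπ(i) = 1+…+4 = 10; Σa = 2+4+1+2 = 9; disp = 10−9 = 1.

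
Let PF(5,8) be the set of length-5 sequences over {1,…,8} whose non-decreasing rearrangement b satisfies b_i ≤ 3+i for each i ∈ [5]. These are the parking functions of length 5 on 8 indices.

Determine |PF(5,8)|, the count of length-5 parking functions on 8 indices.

26244

|PF| = (8−5+1)·(8+1)^(5−1) = 4 · 6561 = 26244 (Konheim–Weiss)
One tuple (2,4,3,7,5) → sorted (2,3,4,5,7): b_i ≤ 3+i ∀i, a PF.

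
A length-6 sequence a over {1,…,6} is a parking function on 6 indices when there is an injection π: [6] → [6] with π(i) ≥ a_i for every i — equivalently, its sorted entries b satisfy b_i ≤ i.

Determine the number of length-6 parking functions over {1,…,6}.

|PF| = (7−6)·7^(6−1) = 1·16807 = 16807 (Konheim–Weiss)
One tuple (2,2,2,1,5,6) → sorted (1,2,2,2,5,6): b_i ≤ i ∀i, a PF.

16807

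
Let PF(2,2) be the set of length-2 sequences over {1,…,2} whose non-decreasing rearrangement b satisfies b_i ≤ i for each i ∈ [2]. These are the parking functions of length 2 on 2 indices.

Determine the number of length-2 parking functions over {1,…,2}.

|PF| = (3−2)·3^(2−1) = 1×3 = 3 (Pollak)
Check (2,1) → sorted (1,2): b_i ≤ i ∀i, a PF.

3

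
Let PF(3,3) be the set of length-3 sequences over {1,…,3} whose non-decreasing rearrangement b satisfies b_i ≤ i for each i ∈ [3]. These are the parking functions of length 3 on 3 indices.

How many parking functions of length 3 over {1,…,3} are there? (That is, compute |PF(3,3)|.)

16

|PF(3,3)| = 1·4^2 = 1 · 16 = 16 (Konheim–Weiss)
E.g. (2,3,1) → sorted (1,2,3): b_i ≤ i ∀i, a PF.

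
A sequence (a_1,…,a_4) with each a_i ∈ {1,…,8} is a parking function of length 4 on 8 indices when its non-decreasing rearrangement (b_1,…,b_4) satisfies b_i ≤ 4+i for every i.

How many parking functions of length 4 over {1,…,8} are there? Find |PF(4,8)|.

#PF = (8+1−4)·(8+1)^{4−1} = 5 · 729 = 3645 (Pollak)
Example (7,1,3,5) → sorted (1,3,5,7): b_i ≤ 4+i ∀i, a PF.

3645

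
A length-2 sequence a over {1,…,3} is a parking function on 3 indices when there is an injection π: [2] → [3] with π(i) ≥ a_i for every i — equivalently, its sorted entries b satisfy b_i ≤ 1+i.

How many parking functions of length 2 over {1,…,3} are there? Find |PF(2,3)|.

Count = (3−2+1)·(3+1)^(2−1) = 2×4 = 8
E.g. (2,3) → sorted (2,3): b_i ≤ 1+i ∀i, a PF.

8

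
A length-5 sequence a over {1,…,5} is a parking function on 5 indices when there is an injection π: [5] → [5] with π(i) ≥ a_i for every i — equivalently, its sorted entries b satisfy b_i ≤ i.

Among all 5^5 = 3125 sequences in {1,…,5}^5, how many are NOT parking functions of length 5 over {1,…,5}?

#PF = (5+1−5)·(5+1)^{5−1} = 1×1296 = 1296
One tuple (2,4,3,5,5) → sorted (2,3,4,5,5): b_1=2>1, not a PF.
5^5 − 1296 = 3125 − 1296 = 1829

1829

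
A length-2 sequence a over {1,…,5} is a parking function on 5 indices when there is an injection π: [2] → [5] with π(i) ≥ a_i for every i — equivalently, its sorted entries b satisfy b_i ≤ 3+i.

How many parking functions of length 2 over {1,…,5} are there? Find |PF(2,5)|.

24

|PF(2,5)| = 4·6^1 = 4×6 = 24 (Konheim–Weiss)
Check (3,1) → sorted (1,3): b_i ≤ 3+i ∀i, a PF.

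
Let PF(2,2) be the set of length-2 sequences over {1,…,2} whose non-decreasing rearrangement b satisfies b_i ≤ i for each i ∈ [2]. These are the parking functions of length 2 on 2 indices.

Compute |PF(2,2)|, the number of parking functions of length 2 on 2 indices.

3

|PF| = (2+1−2)·(2+1)^{2−1} = 1·3 = 3 (Konheim–Weiss)
Example (1,1) → sorted (1,1): b_i ≤ i ∀i, a PF.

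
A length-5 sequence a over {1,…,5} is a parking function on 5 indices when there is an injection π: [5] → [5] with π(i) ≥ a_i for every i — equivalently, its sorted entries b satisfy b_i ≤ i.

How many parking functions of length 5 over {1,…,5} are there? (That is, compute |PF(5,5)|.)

1296

Count = (5+1−5)·(5+1)^{5−1} = 1·1296 = 1296 (Konheim–Weiss)
One tuple (2,1,3,4,3) → sorted (1,2,3,3,4): b_i ≤ i ∀i, a PF.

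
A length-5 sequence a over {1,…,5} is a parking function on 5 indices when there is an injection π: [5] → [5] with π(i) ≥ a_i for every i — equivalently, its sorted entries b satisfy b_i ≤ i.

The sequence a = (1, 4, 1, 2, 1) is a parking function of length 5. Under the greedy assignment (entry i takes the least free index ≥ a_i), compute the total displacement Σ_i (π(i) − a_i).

6

Σπ = 15 ({1..5} each once); Σa = 1+4+1+2+1 = 9; disp = 15−9 = 6.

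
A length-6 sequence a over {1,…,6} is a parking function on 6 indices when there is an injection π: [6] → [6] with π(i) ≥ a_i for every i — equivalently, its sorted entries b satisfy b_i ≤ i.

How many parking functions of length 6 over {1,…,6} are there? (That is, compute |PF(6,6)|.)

#PF = (7−6)·7^(6−1) = 1·16807 = 16807 (Konheim–Weiss)
Check (3,2,3,5,1,2) → sorted (1,2,2,3,3,5): b_i ≤ i ∀i, a PF.

16807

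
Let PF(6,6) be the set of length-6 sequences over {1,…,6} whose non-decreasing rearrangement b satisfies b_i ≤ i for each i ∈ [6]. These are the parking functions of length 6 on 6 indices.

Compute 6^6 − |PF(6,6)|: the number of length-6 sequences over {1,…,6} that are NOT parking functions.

Count = (7−6)·7^(6−1) = 1 · 16807 = 16807 (Pollak)
E.g. (5,4,5,5,4,3) → sorted (3,4,4,5,5,5): b_1=3>1, not a PF.
So 46656 − 16807 = 29849 fail.

29849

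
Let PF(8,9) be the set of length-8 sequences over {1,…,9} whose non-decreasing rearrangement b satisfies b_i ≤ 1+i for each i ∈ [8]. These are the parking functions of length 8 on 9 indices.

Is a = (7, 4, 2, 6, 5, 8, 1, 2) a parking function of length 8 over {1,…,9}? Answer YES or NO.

Order a: b = (1, 2, 2, 4, 5, 6, 7, 8).
  b_1=1 ≤ 2
  b_2=2 ≤ 3
  b_3=2 ≤ 4
  b_4=4 ≤ 5
  b_5=5 ≤ 6
  b_6=6 ≤ 7
  b_7=7 ≤ 8
  b_8=8 ≤ 9
All bounds hold ⇒ YES

YES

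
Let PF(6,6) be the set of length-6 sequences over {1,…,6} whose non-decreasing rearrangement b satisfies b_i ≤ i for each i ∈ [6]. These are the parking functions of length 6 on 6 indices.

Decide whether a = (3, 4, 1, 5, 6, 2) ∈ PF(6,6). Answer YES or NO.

Order a: b = (1, 2, 3, 4, 5, 6).
  b_1=1 ≤ 1
  b_2=2 ≤ 2
  b_3=3 ≤ 3
  b_4=4 ≤ 4
  b_5=5 ≤ 5
  b_6=6 ≤ 6
All bounds hold ⇒ YES

YES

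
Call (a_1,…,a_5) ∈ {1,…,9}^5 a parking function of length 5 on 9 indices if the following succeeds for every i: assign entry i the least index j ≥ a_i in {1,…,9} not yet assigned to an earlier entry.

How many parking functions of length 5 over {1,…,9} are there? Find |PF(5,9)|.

50000

Count = 5·10^4 = 5×10000 = 50000
Example (7,3,5,7,8) → sorted (3,5,7,7,8): b_i ≤ 4+i ∀i, a PF.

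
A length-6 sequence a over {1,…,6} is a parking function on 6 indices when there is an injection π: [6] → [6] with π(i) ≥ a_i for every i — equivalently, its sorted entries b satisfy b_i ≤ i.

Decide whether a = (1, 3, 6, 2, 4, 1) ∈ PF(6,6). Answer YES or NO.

Sorted: b = (1, 1, 2, 3, 4, 6).
  b_1=1 ≤ 1
  b_2=1 ≤ 2
  b_3=2 ≤ 3
  b_4=3 ≤ 4
  b_5=4 ≤ 5
  b_6=6 ≤ 6
All bounds hold ⇒ YES

YES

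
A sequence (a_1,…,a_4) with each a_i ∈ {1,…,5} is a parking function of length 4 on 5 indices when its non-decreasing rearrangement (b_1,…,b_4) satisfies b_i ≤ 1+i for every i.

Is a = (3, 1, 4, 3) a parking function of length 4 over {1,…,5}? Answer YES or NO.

Sorted: b = (1, 3, 3, 4).
  b_1=1 ≤ 2
  b_2=3 ≤ 3
  b_3=3 ≤ 4
  b_4=4 ≤ 5
All bounds hold ⇒ YES

YES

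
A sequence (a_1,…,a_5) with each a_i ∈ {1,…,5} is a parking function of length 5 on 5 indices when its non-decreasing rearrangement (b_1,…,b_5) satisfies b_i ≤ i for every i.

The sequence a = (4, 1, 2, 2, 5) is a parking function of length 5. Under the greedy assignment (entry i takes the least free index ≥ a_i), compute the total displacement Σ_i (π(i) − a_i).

1

Σπ = 15 ({1..5} each once); Σa = 4+1+2+2+5 = 14; disp = 15−14 = 1.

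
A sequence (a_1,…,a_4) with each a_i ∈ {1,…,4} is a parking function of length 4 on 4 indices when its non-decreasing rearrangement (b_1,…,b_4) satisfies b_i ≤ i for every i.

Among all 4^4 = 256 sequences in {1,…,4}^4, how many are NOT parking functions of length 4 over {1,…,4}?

#PF = (5−4)·5^(4−1) = 1 · 125 = 125
E.g. (4,4,4,4) → sorted (4,4,4,4): b_1=4>1, not a PF.
So 256 − 125 = 131 fail.

131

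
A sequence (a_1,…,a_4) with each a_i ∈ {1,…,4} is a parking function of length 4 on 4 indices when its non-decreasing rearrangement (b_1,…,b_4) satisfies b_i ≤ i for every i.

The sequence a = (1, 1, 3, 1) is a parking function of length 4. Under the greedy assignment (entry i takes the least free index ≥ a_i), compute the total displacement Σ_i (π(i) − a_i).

Σπ = 4·5/2 = 10 (π permutes [4]); Σa = 1+1+3+1 = 6; disp = 10−6 = 4.

4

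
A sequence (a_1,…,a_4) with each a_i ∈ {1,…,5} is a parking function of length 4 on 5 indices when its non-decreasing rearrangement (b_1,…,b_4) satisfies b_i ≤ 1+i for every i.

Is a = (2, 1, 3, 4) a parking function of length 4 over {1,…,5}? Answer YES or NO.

YES

Sorted: b = (1, 2, 3, 4).
  b_1=1 ≤ 2
  b_2=2 ≤ 3
  b_3=3 ≤ 4
  b_4=4 ≤ 5
All bounds hold ⇒ YES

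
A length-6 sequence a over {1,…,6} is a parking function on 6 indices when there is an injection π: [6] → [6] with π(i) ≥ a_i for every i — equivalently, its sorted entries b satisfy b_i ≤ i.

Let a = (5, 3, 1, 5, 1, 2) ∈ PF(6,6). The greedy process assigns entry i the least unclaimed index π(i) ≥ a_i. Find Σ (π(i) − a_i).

Σπ = 6·7/2 = 21 (π permutes [6]); Σa = 5+3+1+5+1+2 = 17; disp = 21−17 = 4.

4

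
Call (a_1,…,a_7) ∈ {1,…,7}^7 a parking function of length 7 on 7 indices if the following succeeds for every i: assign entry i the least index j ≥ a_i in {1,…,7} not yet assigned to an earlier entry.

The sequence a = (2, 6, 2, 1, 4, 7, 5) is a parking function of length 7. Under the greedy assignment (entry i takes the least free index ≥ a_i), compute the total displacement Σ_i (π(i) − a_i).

Σπ(i) = 1+…+7 = 28; Σa = 2+6+2+1+4+7+5 = 27; disp = 28−27 = 1.

1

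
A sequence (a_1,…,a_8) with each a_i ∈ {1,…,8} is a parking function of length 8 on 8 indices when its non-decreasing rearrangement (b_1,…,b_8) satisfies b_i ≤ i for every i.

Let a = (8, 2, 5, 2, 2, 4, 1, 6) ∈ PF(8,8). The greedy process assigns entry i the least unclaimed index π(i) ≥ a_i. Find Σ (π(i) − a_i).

Σπ(i) = 1+…+8 = 36; Σa = 8+2+5+2+2+4+1+6 = 30; disp = 36−30 = 6.

6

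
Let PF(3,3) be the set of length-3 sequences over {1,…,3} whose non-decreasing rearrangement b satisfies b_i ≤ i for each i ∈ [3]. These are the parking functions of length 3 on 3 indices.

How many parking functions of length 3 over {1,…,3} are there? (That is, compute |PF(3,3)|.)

|PF| = (3−3+1)·(3+1)^(3−1) = 1×16 = 16 (Konheim–Weiss)
Example (3,1,1) → sorted (1,1,3): b_i ≤ i ∀i, a PF.

16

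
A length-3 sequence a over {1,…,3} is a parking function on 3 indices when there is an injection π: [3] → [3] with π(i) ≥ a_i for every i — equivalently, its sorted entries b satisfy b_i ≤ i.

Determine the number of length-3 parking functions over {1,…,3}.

|PF(3,3)| = (3−3+1)·(3+1)^(3−1) = 1 · 16 = 16 [KW]
E.g. (3,1,1) → sorted (1,1,3): b_i ≤ i ∀i, a PF.

16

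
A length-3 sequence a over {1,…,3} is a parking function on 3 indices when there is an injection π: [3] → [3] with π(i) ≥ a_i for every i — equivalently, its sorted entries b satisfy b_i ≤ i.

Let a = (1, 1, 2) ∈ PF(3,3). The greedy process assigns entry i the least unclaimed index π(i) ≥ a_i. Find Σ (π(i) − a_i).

Σπ(i) = 1+…+3 = 6; Σa = 1+1+2 = 4; disp = 6−4 = 2.

2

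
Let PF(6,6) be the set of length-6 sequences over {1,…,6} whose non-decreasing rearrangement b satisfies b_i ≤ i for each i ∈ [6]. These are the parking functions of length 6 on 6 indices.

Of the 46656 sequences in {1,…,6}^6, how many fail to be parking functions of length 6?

29849

|PF(6,6)| = (7−6)·7^(6−1) = 1·16807 = 16807 (Konheim–Weiss)
E.g. (4,5,4,5,4,4) → sorted (4,4,4,4,5,5): b_1=4>1, not a PF.
Total 46656; non-PF = 46656−16807 = 29849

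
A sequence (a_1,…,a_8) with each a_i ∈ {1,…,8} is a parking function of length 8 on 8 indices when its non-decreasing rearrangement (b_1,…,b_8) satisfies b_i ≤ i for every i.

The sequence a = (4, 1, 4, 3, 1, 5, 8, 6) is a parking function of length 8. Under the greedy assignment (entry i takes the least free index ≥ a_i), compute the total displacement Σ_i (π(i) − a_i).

Σπ(i) = 1+…+8 = 36; Σa = 4+1+4+3+1+5+8+6 = 32; disp = 36−32 = 4.

4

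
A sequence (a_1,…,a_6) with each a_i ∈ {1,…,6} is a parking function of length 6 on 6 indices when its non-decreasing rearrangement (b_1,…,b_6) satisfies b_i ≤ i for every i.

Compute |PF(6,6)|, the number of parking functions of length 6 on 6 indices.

Count = (6−6+1)·(6+1)^(6−1) = 1×16807 = 16807 (Konheim–Weiss)
Check (4,2,1,2,5,2) → sorted (1,2,2,2,4,5): b_i ≤ i ∀i, a PF.

16807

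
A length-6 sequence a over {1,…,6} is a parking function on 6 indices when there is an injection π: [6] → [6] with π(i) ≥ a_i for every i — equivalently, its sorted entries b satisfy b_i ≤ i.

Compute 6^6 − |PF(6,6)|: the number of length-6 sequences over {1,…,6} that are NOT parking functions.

29849

#PF = (6+1−6)·(6+1)^{6−1} = 1·16807 = 16807 (Konheim–Weiss)
E.g. (5,1,5,6,4,5) → sorted (1,4,5,5,5,6): b_2=4>2, not a PF.
So 46656 − 16807 = 29849 fail.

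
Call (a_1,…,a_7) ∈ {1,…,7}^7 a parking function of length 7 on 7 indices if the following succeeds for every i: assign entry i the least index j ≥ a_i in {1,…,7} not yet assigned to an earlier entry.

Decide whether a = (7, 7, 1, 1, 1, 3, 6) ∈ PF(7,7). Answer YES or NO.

NO

Rearranged: b = (1, 1, 1, 3, 6, 7, 7).
  b_1=1 ≤ 1
  b_2=1 ≤ 2
  b_3=1 ≤ 3
  b_4=3 ≤ 4
  b_5=6 > 5
  fails at i=5 ⇒ NO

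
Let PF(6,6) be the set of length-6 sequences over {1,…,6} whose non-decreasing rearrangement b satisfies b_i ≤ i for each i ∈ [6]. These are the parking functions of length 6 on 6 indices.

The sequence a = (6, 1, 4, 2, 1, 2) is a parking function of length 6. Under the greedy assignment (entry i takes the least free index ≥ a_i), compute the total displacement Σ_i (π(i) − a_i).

5

Σπ = 21 ({1..6} each once); Σa = 6+1+4+2+1+2 = 16; disp = 21−16 = 5.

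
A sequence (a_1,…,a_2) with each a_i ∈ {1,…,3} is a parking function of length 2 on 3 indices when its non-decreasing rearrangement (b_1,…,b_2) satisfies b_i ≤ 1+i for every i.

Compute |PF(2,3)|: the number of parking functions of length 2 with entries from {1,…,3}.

8

|PF| = (3−2+1)·(3+1)^(2−1) = 2·4 = 8 (Pollak)
E.g. (2,3) → sorted (2,3): b_i ≤ 1+i ∀i, a PF.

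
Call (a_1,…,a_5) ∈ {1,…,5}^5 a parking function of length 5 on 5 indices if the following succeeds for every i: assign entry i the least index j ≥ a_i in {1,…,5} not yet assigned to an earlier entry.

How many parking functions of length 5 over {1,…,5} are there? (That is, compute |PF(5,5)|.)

#PF = (5−5+1)·(5+1)^(5−1) = 1×1296 = 1296 (Pollak)
Example (3,1,2,5,2) → sorted (1,2,2,3,5): b_i ≤ i ∀i, a PF.

1296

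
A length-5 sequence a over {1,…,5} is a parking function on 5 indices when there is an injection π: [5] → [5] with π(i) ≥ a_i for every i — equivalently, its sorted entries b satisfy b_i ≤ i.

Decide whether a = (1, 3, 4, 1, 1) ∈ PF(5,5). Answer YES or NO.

Sorted: b = (1, 1, 1, 3, 4).
  b_1=1 ≤ 1
  b_2=1 ≤ 2
  b_3=1 ≤ 3
  b_4=3 ≤ 4
  b_5=4 ≤ 5
All bounds hold ⇒ YES

YES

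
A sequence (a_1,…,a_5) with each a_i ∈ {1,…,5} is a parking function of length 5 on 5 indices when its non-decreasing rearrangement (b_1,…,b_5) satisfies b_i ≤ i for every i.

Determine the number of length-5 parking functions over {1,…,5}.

1296

#PF = (6−5)·6^(5−1) = 1 · 1296 = 1296 (Konheim–Weiss)
Example (1,3,4,1,5) → sorted (1,1,3,4,5): b_i ≤ i ∀i, a PF.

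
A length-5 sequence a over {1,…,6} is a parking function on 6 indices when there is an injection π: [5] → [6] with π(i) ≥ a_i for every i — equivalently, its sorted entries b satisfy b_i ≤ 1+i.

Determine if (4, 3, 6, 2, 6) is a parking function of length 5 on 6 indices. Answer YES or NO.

NO

Sorted: b = (2, 3, 4, 6, 6).
  b_1=2 ≤ 2
  b_2=3 ≤ 3
  b_3=4 ≤ 4
  b_4=6 > 5
  fails at i=4 ⇒ NO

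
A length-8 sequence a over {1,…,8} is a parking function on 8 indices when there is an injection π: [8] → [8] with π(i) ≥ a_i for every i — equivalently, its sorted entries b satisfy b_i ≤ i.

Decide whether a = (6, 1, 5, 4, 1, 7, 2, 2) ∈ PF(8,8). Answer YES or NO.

Order a: b = (1, 1, 2, 2, 4, 5, 6, 7).
  b_1=1 ≤ 1
  b_2=1 ≤ 2
  b_3=2 ≤ 3
  b_4=2 ≤ 4
  b_5=4 ≤ 5
  b_6=5 ≤ 6
  b_7=6 ≤ 7
  b_8=7 ≤ 8
All bounds hold ⇒ YES

YES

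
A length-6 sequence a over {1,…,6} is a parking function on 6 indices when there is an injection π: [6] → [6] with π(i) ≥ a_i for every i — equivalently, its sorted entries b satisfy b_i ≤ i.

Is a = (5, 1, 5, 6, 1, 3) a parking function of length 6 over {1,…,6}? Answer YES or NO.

NO

Sorted: b = (1, 1, 3, 5, 5, 6).
  b_1=1 ≤ 1
  b_2=1 ≤ 2
  b_3=3 ≤ 3
  b_4=5 > 4
  fails at i=4 ⇒ NO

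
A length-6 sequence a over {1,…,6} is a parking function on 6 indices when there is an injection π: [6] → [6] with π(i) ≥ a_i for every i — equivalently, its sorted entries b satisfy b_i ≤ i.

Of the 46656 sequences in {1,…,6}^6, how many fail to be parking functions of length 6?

29849

|PF(6,6)| = (6+1−6)·(6+1)^{6−1} = 1×16807 = 16807 (Pollak)
One tuple (5,5,5,6,4,4) → sorted (4,4,5,5,5,6): b_1=4>1, not a PF.
Total 46656; non-PF = 46656−16807 = 29849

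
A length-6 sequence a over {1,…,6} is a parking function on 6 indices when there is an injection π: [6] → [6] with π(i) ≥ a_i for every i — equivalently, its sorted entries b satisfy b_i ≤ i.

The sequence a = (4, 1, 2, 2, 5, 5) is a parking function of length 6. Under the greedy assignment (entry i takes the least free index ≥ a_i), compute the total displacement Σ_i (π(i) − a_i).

Σπ = 6·7/2 = 21 (π permutes [6]); Σa = 4+1+2+2+5+5 = 19; disp = 21−19 = 2.

2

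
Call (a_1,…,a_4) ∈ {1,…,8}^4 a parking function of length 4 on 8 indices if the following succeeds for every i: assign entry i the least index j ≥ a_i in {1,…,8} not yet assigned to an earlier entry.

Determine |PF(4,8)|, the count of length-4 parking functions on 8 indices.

3645

Count = (8+1−4)·(8+1)^{4−1} = 5×729 = 3645
Example (7,3,7,1) → sorted (1,3,7,7): b_i ≤ 4+i ∀i, a PF.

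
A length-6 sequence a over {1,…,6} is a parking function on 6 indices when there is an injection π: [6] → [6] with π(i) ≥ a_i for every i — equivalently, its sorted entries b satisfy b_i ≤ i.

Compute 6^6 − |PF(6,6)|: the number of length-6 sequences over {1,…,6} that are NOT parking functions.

29849

|PF(6,6)| = (6−6+1)·(6+1)^(6−1) = 1 · 16807 = 16807 (Pollak)
Example (2,6,6,2,3,2) → sorted (2,2,2,3,6,6): b_1=2>1, not a PF.
Total 46656; non-PF = 46656−16807 = 29849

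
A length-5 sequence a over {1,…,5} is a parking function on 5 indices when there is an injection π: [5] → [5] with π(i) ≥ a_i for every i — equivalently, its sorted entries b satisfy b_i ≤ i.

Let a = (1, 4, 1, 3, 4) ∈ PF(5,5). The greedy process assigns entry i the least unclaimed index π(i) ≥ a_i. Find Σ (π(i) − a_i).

2

Σπ(i) = 1+…+5 = 15; Σa = 1+4+1+3+4 = 13; disp = 15−13 = 2.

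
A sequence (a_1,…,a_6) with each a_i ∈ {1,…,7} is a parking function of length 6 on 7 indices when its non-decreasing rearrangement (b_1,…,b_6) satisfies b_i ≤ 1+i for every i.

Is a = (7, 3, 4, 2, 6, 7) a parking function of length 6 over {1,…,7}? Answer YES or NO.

NO

Order a: b = (2, 3, 4, 6, 7, 7).
  b_1=2 ≤ 2
  b_2=3 ≤ 3
  b_3=4 ≤ 4
  b_4=6 > 5
  fails at i=4 ⇒ NO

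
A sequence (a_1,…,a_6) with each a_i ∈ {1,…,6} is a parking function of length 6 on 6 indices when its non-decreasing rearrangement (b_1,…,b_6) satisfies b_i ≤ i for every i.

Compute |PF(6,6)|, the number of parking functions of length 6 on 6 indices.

16807

|PF(6,6)| = (7−6)·7^(6−1) = 1 · 16807 = 16807 (Pollak)
E.g. (2,2,3,1,3,3) → sorted (1,2,2,3,3,3): b_i ≤ i ∀i, a PF.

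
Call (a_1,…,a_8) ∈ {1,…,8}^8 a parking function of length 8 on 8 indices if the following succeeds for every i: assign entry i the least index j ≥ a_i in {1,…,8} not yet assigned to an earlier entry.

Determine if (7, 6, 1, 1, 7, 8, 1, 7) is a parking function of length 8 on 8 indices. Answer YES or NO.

NO

Order a: b = (1, 1, 1, 6, 7, 7, 7, 8).
  b_1=1 ≤ 1
  b_2=1 ≤ 2
  b_3=1 ≤ 3
  b_4=6 > 4
  fails at i=4 ⇒ NO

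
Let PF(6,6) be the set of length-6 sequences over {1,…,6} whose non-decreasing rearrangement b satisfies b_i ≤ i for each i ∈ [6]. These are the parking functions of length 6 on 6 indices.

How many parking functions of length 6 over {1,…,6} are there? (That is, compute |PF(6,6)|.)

16807

#PF = (6−6+1)·(6+1)^(6−1) = 1×16807 = 16807 (Pollak)
One tuple (6,4,2,2,5,1) → sorted (1,2,2,4,5,6): b_i ≤ i ∀i, a PF.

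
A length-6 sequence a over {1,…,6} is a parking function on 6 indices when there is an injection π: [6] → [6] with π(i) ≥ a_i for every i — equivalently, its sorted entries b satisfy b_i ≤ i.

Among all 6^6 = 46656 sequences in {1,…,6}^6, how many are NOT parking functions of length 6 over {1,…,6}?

29849

|PF| = (7−6)·7^(6−1) = 1×16807 = 16807 [KW]
Example (4,5,3,2,4,3) → sorted (2,3,3,4,4,5): b_1=2>1, not a PF.
6^6 − 16807 = 46656 − 16807 = 29849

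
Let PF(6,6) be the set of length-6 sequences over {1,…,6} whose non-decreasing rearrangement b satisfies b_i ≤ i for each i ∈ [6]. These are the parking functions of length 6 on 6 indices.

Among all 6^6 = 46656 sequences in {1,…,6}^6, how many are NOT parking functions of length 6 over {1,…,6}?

|PF(6,6)| = (7−6)·7^(6−1) = 1×16807 = 16807
E.g. (3,6,2,3,3,6) → sorted (2,3,3,3,6,6): b_1=2>1, not a PF.
So 46656 − 16807 = 29849 fail.

29849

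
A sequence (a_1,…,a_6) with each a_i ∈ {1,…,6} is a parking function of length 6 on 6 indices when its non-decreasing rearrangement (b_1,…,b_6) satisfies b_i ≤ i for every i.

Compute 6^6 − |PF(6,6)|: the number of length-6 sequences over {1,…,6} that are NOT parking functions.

Count = (6+1−6)·(6+1)^{6−1} = 1·16807 = 16807 (Pollak)
E.g. (1,5,6,4,4,4) → sorted (1,4,4,4,5,6): b_2=4>2, not a PF.
Total 46656; non-PF = 46656−16807 = 29849

29849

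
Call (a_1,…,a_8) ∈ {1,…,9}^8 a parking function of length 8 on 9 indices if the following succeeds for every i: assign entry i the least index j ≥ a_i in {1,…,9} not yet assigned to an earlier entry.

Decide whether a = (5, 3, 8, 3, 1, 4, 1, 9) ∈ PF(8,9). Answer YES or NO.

YES

Sorted: b = (1, 1, 3, 3, 4, 5, 8, 9).
  b_1=1 ≤ 2
  b_2=1 ≤ 3
  b_3=3 ≤ 4
  b_4=3 ≤ 5
  b_5=4 ≤ 6
  b_6=5 ≤ 7
  b_7=8 ≤ 8
  b_8=9 ≤ 9
All bounds hold ⇒ YES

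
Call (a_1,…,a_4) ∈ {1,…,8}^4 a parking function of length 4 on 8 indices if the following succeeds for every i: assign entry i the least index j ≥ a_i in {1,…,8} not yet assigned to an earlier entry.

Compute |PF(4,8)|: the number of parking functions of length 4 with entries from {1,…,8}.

3645

#PF = (8+1−4)·(8+1)^{4−1} = 5×729 = 3645 (Konheim–Weiss)
Example (3,7,7,6) → sorted (3,6,7,7): b_i ≤ 4+i ∀i, a PF.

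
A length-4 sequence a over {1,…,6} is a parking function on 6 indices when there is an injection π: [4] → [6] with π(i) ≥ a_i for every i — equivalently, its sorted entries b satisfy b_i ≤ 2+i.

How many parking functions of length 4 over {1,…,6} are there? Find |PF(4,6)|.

1029

|PF| = 3·7^3 = 3×343 = 1029 [KW]
Check (3,2,3,5) → sorted (2,3,3,5): b_i ≤ 2+i ∀i, a PF.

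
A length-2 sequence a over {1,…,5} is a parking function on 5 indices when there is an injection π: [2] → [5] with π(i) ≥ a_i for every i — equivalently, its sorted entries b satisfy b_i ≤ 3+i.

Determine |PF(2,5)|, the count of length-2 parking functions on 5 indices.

24

Count = (5−2+1)·(5+1)^(2−1) = 4·6 = 24 [KW]
One tuple (2,4) → sorted (2,4): b_i ≤ 3+i ∀i, a PF.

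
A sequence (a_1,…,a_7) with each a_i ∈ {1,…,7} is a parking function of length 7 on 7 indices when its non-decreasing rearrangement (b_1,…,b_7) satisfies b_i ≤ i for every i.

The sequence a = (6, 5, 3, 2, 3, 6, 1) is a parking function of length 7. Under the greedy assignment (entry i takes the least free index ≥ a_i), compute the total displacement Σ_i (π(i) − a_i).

Σπ = 28 ({1..7} each once); Σa = 6+5+3+2+3+6+1 = 26; disp = 28−26 = 2.

2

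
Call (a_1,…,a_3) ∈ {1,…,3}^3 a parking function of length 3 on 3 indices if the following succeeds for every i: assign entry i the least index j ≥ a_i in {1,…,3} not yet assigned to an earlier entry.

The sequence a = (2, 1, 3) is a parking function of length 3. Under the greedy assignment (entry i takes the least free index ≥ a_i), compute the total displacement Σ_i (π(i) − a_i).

Σπ = 6 ({1..3} each once); Σa = 2+1+3 = 6; disp = 6−6 = 0.

0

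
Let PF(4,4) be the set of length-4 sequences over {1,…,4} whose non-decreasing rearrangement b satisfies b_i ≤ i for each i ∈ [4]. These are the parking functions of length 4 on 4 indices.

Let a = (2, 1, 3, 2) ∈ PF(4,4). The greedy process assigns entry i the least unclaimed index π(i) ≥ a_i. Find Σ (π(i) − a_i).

Σπ(i) = 1+…+4 = 10; Σa = 2+1+3+2 = 8; disp = 10−8 = 2.

2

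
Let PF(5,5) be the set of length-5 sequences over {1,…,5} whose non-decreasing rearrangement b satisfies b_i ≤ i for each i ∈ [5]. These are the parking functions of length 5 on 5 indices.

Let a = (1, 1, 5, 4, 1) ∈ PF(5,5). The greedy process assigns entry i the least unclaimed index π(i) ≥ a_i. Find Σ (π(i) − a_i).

Σπ(i) = 1+…+5 = 15; Σa = 1+1+5+4+1 = 12; disp = 15−12 = 3.

3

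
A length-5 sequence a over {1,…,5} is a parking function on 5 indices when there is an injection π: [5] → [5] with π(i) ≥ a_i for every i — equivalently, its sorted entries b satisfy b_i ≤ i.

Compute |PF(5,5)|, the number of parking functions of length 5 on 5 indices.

1296

#PF = (5+1−5)·(5+1)^{5−1} = 1 · 1296 = 1296
One tuple (3,1,4,2,2) → sorted (1,2,2,3,4): b_i ≤ i ∀i, a PF.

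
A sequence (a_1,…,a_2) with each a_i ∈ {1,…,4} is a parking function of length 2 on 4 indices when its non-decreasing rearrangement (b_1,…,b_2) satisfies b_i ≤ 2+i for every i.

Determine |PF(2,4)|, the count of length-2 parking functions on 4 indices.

Count = (4−2+1)·(4+1)^(2−1) = 3·5 = 15
Check (1,2) → sorted (1,2): b_i ≤ 2+i ∀i, a PF.

15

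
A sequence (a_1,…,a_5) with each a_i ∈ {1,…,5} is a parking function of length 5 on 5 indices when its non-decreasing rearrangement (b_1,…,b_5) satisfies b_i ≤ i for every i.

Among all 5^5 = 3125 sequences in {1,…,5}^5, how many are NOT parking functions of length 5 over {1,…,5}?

1829

#PF = 1·6^4 = 1 · 1296 = 1296 (Pollak)
Check (1,2,4,5,5) → sorted (1,2,4,5,5): b_3=4>3, not a PF.
5^5 − 1296 = 3125 − 1296 = 1829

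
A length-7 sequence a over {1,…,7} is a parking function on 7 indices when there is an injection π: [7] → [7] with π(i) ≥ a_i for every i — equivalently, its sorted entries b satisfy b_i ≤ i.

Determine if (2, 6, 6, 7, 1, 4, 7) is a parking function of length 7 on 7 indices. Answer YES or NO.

Sorted: b = (1, 2, 4, 6, 6, 7, 7).
  b_1=1 ≤ 1
  b_2=2 ≤ 2
  b_3=4 > 3
  fails at i=3 ⇒ NO

NO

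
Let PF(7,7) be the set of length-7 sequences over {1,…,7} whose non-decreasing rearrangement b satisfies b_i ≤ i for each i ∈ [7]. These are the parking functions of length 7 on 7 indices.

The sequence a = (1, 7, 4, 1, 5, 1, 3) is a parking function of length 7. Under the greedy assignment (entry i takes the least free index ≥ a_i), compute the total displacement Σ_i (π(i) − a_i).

Σπ = 28 ({1..7} each once); Σa = 1+7+4+1+5+1+3 = 22; disp = 28−22 = 6.

6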